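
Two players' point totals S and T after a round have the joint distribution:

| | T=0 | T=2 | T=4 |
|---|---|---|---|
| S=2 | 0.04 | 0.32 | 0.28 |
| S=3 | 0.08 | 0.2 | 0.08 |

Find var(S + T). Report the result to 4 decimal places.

1.5744

E[S] = 2.36,  E[T] = 2.48,  E[ST] = 5.68
var(S) = 5.8 − (2.36)² = 0.2304;  var(T) = 7.84 − (2.48)² = 1.6896
cov(S,T) = 5.68 − (2.36)(2.48) = -0.1728
var(S + T) = (1)²·0.2304 + (1)²·1.6896 + 2·(1)·(1)·-0.1728 = 1.5744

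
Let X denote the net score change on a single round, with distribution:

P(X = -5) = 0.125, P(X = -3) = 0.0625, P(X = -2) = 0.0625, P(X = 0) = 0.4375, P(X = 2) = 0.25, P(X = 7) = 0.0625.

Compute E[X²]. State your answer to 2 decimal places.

8.00

E[X²] = (-5)²(0.125) + (-3)²(0.0625) + (-2)²(0.0625) + (0)²(0.4375) + (2)²(0.25) + (7)²(0.0625) = 8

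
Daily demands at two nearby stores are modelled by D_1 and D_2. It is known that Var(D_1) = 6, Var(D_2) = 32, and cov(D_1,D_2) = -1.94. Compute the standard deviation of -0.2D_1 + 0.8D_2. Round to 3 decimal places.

4.620

Var(-0.2D_1 + 0.8D_2) = (-0.2)²·Var(D_1) + (0.8)²·Var(D_2) + 2·(-0.2)·(0.8)·cov(D_1,D_2)
= 0.04·6 + 0.64·32 + -0.32·-1.94 = 21.3408
SD(-0.2D_1 + 0.8D_2) = √21.3408 ≈ 4.620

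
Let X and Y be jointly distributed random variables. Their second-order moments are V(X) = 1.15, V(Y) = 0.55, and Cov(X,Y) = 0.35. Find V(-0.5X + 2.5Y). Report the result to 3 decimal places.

V(-0.5X + 2.5Y) = (-0.5)²·V(X) + (2.5)²·V(Y) + 2·(-0.5)·(2.5)·Cov(X,Y)
= 0.25·1.15 + 6.25·0.55 + -2.5·0.35 = 2.85

2.850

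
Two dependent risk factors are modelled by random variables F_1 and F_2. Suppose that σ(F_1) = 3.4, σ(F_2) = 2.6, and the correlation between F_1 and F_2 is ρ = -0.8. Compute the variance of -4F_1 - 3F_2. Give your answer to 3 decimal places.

76.072

Var(F_1) = (3.4)² = 11.56;  Var(F_2) = (2.6)² = 6.76
Cov(F_1,F_2) = ρ·σ(F_1)·σ(F_2) = -0.8·3.4·2.6 = -7.072
Var(-4F_1 - 3F_2) = (-4)²·Var(F_1) + (-3)²·Var(F_2) + 2·(-4)·(-3)·Cov(F_1,F_2)
= 16·11.56 + 9·6.76 + 24·-7.072 = 76.072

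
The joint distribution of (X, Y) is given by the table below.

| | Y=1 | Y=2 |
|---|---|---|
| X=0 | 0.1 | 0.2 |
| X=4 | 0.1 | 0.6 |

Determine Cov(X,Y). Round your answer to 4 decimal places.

E[X] = 2.8,  E[Y] = 1.8
E[XY] = 5.2
Cov(X,Y) = E[XY] − E[X]E[Y] = 5.2 − (2.8)(1.8) = 0.16

0.1600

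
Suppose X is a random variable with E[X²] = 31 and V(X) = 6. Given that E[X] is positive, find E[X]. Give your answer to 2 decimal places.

5.00

(E[X])² = E[X²] − V(X) = 31 − 6 = 25
E[X] = √25 = 5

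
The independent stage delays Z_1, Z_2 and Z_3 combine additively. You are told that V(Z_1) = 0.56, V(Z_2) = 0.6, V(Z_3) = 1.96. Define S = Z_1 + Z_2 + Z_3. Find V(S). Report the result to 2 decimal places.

By independence, V(S) = (1)²V(Z_1) + (1)²V(Z_2) + (1)²V(Z_3)
= (1)²·0.56 + (1)²·0.6 + (1)²·1.96 = 3.12

3.12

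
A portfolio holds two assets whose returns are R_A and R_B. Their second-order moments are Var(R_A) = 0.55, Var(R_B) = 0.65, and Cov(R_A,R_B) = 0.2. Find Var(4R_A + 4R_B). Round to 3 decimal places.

Var(4R_A + 4R_B) = (4)²·Var(R_A) + (4)²·Var(R_B) + 2·(4)·(4)·Cov(R_A,R_B)
= 16·0.55 + 16·0.65 + 32·0.2 = 25.6

25.600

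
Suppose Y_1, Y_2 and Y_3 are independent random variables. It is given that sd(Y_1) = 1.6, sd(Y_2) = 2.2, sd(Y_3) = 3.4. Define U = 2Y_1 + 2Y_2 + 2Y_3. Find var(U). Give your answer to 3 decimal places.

75.840

var(Y_1) = 2.56, var(Y_2) = 4.84, var(Y_3) = 11.56
By independence, var(U) = (2)²var(Y_1) + (2)²var(Y_2) + (2)²var(Y_3)
= (2)²·2.56 + (2)²·4.84 + (2)²·11.56 = 75.84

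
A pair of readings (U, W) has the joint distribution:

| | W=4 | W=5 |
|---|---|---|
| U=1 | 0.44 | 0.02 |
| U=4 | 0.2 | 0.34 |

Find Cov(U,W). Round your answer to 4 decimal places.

0.4368

E[U] = 2.62,  E[W] = 4.36
E[UW] = 11.86
Cov(U,W) = E[UW] − E[U]E[W] = 11.86 − (2.62)(4.36) = 0.4368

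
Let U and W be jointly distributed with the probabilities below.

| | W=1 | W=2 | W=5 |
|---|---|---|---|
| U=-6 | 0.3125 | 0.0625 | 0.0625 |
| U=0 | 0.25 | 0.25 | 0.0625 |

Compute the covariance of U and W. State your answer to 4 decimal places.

0.2578

E[U] = -2.625,  E[W] = 1.8125
E[UW] = -4.5
Cov(U,W) = E[UW] − E[U]E[W] = -4.5 − (-2.625)(1.8125) = 0.2578125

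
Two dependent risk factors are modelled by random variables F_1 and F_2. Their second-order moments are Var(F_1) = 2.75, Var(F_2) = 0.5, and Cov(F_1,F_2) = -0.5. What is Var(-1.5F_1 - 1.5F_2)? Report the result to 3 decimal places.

5.063

Var(-1.5F_1 - 1.5F_2) = (-1.5)²·Var(F_1) + (-1.5)²·Var(F_2) + 2·(-1.5)·(-1.5)·Cov(F_1,F_2)
= 2.25·2.75 + 2.25·0.5 + 4.5·-0.5 = 5.0625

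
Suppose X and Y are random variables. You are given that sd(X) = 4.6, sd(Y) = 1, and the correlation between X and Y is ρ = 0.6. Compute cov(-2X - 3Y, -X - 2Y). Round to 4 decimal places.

67.6400

var(X) = (4.6)² = 21.16;  var(Y) = (1)² = 1
cov(X,Y) = ρ·sd(X)·sd(Y) = 0.6·4.6·1 = 2.76
cov(-2X - 3Y, -X - 2Y) = (-2)(-1)var(X) + (-3)(-2)var(Y) + [(-2)(-2) + (-3)(-1)]cov(X,Y)
= 2·21.16 + 6·1 + 7·2.76 = 67.64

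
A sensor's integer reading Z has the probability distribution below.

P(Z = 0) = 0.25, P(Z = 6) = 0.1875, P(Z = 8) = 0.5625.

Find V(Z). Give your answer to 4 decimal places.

11.1094

E[Z] = (0)(0.25) + (6)(0.1875) + (8)(0.5625) = 5.625
E[Z²] = (0)²(0.25) + (6)²(0.1875) + (8)²(0.5625) = 42.75
V(Z) = E[Z²] − (E[Z])² = 42.75 − (5.625)² = 11.109375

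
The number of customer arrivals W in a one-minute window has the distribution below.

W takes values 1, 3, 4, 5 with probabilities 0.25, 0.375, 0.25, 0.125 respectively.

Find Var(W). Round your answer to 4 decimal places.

1.7500

E[W] = (1)(0.25) + (3)(0.375) + (4)(0.25) + (5)(0.125) = 3
E[W²] = (1)²(0.25) + (3)²(0.375) + (4)²(0.25) + (5)²(0.125) = 10.75
Var(W) = E[W²] − (E[W])² = 10.75 − (3)² = 1.75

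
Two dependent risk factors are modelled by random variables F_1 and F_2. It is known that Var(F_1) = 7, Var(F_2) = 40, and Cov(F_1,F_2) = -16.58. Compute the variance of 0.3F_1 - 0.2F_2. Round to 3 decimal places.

4.220

Var(0.3F_1 - 0.2F_2) = (0.3)²·Var(F_1) + (-0.2)²·Var(F_2) + 2·(0.3)·(-0.2)·Cov(F_1,F_2)
= 0.09·7 + 0.04·40 + -0.12·-16.58 = 4.2196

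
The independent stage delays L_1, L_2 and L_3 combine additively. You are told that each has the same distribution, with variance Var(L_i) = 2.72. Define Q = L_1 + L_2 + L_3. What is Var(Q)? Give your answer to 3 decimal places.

By independence, Var(Q) = (1)²Var(L_1) + (1)²Var(L_2) + (1)²Var(L_3)
= (1)²·2.72 + (1)²·2.72 + (1)²·2.72 = 8.16

8.160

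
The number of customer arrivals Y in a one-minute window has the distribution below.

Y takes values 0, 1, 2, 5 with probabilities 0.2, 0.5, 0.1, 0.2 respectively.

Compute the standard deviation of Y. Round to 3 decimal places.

E[Y] = (0)(0.2) + (1)(0.5) + (2)(0.1) + (5)(0.2) = 1.7
E[Y²] = (0)²(0.2) + (1)²(0.5) + (2)²(0.1) + (5)²(0.2) = 5.9
var(Y) = E[Y²] − (E[Y])² = 5.9 − (1.7)² = 3.01
SD(Y) = √3.01 ≈ 1.735

1.735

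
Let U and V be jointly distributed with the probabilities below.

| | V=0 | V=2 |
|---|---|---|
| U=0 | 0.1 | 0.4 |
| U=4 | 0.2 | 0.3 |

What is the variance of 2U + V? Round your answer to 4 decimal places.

15.2400

E[U] = 2,  E[V] = 1.4,  E[UV] = 2.4
var(U) = 8 − (2)² = 4;  var(V) = 2.8 − (1.4)² = 0.84
Cov(U,V) = 2.4 − (2)(1.4) = -0.4
var(2U + V) = (2)²·4 + (1)²·0.84 + 2·(2)·(1)·-0.4 = 15.24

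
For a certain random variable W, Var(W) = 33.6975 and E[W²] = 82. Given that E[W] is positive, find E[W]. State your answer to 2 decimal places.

6.95

(E[W])² = E[W²] − Var(W) = 82 − 33.6975 = 48.3025
E[W] = √48.3025 = 6.95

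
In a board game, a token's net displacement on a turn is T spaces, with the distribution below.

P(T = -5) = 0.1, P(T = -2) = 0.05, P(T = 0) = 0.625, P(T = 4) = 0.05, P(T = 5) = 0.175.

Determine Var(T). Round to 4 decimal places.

7.6494

E[T] = (-5)(0.1) + (-2)(0.05) + (0)(0.625) + (4)(0.05) + (5)(0.175) = 0.475
E[T²] = (-5)²(0.1) + (-2)²(0.05) + (0)²(0.625) + (4)²(0.05) + (5)²(0.175) = 7.875
Var(T) = E[T²] − (E[T])² = 7.875 − (0.475)² = 7.649375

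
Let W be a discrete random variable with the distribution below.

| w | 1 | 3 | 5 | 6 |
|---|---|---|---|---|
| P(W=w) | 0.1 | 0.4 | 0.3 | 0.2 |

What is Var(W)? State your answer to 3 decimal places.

E[W] = (1)(0.1) + (3)(0.4) + (5)(0.3) + (6)(0.2) = 4
E[W²] = (1)²(0.1) + (3)²(0.4) + (5)²(0.3) + (6)²(0.2) = 18.4
Var(W) = E[W²] − (E[W])² = 18.4 − (4)² = 2.4

2.400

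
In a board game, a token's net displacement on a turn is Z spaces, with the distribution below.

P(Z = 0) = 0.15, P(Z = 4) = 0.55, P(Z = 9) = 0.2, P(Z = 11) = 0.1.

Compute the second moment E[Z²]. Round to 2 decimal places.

37.10

E[Z²] = (0)²(0.15) + (4)²(0.55) + (9)²(0.2) + (11)²(0.1) = 37.1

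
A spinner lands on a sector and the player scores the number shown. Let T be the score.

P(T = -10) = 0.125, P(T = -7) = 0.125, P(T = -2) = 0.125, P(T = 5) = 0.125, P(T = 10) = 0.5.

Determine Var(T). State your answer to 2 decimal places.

E[T] = (-10)(0.125) + (-7)(0.125) + (-2)(0.125) + (5)(0.125) + (10)(0.5) = 3.25
E[T²] = (-10)²(0.125) + (-7)²(0.125) + (-2)²(0.125) + (5)²(0.125) + (10)²(0.5) = 72.25
Var(T) = E[T²] − (E[T])² = 72.25 − (3.25)² = 61.6875

61.69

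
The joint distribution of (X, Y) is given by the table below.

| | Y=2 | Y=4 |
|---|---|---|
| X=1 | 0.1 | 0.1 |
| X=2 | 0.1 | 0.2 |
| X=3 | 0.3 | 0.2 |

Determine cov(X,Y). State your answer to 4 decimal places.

-0.1000

E[X] = 2.3,  E[Y] = 3
E[XY] = 6.8
cov(X,Y) = E[XY] − E[X]E[Y] = 6.8 − (2.3)(3) = -0.1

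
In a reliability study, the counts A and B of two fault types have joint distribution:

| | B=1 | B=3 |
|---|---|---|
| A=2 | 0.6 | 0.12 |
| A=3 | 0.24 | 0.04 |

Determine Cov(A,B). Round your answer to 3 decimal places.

-0.010

E[A] = 2.28,  E[B] = 1.32
E[AB] = 3
Cov(A,B) = E[AB] − E[A]E[B] = 3 − (2.28)(1.32) = -0.0096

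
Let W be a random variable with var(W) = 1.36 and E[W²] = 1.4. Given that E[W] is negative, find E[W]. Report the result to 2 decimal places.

-0.20

(E[W])² = E[W²] − var(W) = 1.4 − 1.36 = 0.04
E[W] = −√0.04 = -0.2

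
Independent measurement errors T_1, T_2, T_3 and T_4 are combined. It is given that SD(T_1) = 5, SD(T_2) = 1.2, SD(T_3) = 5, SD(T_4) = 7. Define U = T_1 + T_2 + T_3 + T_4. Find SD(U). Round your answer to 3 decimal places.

var(T_1) = 25, var(T_2) = 1.44, var(T_3) = 25, var(T_4) = 49
By independence, var(U) = (1)²var(T_1) + (1)²var(T_2) + (1)²var(T_3) + (1)²var(T_4)
= (1)²·25 + (1)²·1.44 + (1)²·25 + (1)²·49 = 100.44
SD(U) = √100.44 ≈ 10.022

10.022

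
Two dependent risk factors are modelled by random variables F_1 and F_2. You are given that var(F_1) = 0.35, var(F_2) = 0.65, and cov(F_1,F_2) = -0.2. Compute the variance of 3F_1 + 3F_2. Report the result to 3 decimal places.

5.400

var(3F_1 + 3F_2) = (3)²·var(F_1) + (3)²·var(F_2) + 2·(3)·(3)·cov(F_1,F_2)
= 9·0.35 + 9·0.65 + 18·-0.2 = 5.4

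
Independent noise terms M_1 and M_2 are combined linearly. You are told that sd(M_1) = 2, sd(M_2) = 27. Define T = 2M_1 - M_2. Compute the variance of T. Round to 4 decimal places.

Var(M_1) = 4, Var(M_2) = 729
By independence, Var(T) = (2)²Var(M_1) + (-1)²Var(M_2)
= (2)²·4 + (-1)²·729 = 745

745.0000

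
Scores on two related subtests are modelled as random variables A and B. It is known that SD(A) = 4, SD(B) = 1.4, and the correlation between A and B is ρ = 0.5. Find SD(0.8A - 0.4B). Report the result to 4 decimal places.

var(A) = (4)² = 16;  var(B) = (1.4)² = 1.96
cov(A,B) = ρ·SD(A)·SD(B) = 0.5·4·1.4 = 2.8
var(0.8A - 0.4B) = (0.8)²·var(A) + (-0.4)²·var(B) + 2·(0.8)·(-0.4)·cov(A,B)
= 0.64·16 + 0.16·1.96 + -0.64·2.8 = 8.7616
SD(0.8A - 0.4B) = √8.7616 ≈ 2.9600

2.9600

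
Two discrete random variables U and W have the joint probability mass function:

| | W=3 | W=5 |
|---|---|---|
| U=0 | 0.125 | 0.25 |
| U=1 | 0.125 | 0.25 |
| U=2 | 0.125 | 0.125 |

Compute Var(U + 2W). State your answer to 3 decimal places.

E[U] = 0.875,  E[W] = 4.25,  E[UW] = 3.625
Var(U) = 1.375 − (0.875)² = 0.609375;  Var(W) = 19 − (4.25)² = 0.9375
Cov(U,W) = 3.625 − (0.875)(4.25) = -0.09375
Var(U + 2W) = (1)²·0.609375 + (2)²·0.9375 + 2·(1)·(2)·-0.09375 = 3.984375

3.984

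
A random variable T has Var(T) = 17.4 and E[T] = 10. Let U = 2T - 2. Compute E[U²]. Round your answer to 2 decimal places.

393.60

E[2T - 2] = 2·10 − 2 = 18
Var(2T - 2) = (2)²·17.4 = 69.6
E[U²] = Var(U) + (E[U])² = 69.6 + (18)² = 393.6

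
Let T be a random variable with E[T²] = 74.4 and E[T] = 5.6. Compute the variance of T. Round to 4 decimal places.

Var(T) = 74.4 − (5.6)² = 43.04

43.0400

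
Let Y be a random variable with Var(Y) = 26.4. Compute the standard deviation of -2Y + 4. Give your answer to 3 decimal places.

Var(-2Y + 4) = (-2)²·26.4 = 105.6
SD(-2Y + 4) = √105.6 ≈ 10.276

10.276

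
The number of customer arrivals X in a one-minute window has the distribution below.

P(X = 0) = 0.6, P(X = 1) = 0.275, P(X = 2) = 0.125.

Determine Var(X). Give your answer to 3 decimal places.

E[X] = (0)(0.6) + (1)(0.275) + (2)(0.125) = 0.525
E[X²] = (0)²(0.6) + (1)²(0.275) + (2)²(0.125) = 0.775
Var(X) = E[X²] − (E[X])² = 0.775 − (0.525)² = 0.499375

0.499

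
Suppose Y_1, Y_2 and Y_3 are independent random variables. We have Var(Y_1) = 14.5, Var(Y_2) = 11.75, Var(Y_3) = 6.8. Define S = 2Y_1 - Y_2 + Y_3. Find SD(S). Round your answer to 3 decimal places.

8.749

By independence, Var(S) = (2)²Var(Y_1) + (-1)²Var(Y_2) + (1)²Var(Y_3)
= (2)²·14.5 + (-1)²·11.75 + (1)²·6.8 = 76.55
SD(S) = √76.55 ≈ 8.749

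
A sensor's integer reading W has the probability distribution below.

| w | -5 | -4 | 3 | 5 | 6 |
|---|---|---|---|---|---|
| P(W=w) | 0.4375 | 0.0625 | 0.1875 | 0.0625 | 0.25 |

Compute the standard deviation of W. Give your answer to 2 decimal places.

E[W] = (-5)(0.4375) + (-4)(0.0625) + (3)(0.1875) + (5)(0.0625) + (6)(0.25) = -0.0625
E[W²] = (-5)²(0.4375) + (-4)²(0.0625) + (3)²(0.1875) + (5)²(0.0625) + (6)²(0.25) = 24.1875
Var(W) = E[W²] − (E[W])² = 24.1875 − (-0.0625)² = 24.18359375
sd(W) = √24.18359375 ≈ 4.92

4.92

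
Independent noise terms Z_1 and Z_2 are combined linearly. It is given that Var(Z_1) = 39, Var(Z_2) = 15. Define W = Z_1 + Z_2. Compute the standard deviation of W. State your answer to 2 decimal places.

7.35

By independence, Var(W) = (1)²Var(Z_1) + (1)²Var(Z_2)
= (1)²·39 + (1)²·15 = 54
sd(W) = √54 ≈ 7.35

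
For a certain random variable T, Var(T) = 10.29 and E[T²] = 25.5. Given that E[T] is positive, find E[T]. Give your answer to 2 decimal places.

(E[T])² = E[T²] − Var(T) = 25.5 − 10.29 = 15.21
E[T] = √15.21 = 3.9

3.90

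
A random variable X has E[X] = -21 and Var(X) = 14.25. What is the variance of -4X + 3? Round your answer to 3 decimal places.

Var(-4X + 3) = (-4)²·Var(X) = 16·14.25 = 228

228.000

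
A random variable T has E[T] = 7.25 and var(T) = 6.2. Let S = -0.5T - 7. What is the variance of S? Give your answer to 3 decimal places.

1.550

var(-0.5T - 7) = (-0.5)²·var(T) = 0.25·6.2 = 1.55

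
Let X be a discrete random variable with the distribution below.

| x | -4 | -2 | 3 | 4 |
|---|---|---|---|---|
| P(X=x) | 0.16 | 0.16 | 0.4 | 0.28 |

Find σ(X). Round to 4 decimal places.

E[X] = (-4)(0.16) + (-2)(0.16) + (3)(0.4) + (4)(0.28) = 1.36
E[X²] = (-4)²(0.16) + (-2)²(0.16) + (3)²(0.4) + (4)²(0.28) = 11.28
Var(X) = E[X²] − (E[X])² = 11.28 − (1.36)² = 9.4304
σ(X) = √9.4304 ≈ 3.0709

3.0709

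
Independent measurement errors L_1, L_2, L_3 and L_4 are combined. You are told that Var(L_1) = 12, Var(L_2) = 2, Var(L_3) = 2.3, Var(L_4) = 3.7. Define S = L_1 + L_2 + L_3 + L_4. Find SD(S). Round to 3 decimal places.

4.472

By independence, Var(S) = (1)²Var(L_1) + (1)²Var(L_2) + (1)²Var(L_3) + (1)²Var(L_4)
= (1)²·12 + (1)²·2 + (1)²·2.3 + (1)²·3.7 = 20
SD(S) = √20 ≈ 4.472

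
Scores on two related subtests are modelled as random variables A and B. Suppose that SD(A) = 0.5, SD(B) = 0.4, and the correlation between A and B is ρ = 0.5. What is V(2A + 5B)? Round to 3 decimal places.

V(A) = (0.5)² = 0.25;  V(B) = (0.4)² = 0.16
Cov(A,B) = ρ·SD(A)·SD(B) = 0.5·0.5·0.4 = 0.1
V(2A + 5B) = (2)²·V(A) + (5)²·V(B) + 2·(2)·(5)·Cov(A,B)
= 4·0.25 + 25·0.16 + 20·0.1 = 7

7.000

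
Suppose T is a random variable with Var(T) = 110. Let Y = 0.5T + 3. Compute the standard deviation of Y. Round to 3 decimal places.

5.244

Var(0.5T + 3) = (0.5)²·110 = 27.5
sd(Y) = √27.5 ≈ 5.244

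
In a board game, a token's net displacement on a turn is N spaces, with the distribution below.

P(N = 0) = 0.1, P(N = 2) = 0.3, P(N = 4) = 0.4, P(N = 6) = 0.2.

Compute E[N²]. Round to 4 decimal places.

14.8000

E[N²] = (0)²(0.1) + (2)²(0.3) + (4)²(0.4) + (6)²(0.2) = 14.8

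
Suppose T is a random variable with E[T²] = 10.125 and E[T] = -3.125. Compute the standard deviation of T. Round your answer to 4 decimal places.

0.5995

V(T) = 10.125 − (-3.125)² = 0.359375
σ(T) = √0.359375 ≈ 0.5995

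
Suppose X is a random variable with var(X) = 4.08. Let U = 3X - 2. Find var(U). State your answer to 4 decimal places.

var(3X - 2) = (3)²·var(X) = 9·4.08 = 36.72

36.7200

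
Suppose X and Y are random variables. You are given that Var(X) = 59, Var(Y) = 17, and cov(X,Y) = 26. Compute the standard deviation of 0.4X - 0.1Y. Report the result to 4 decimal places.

2.7441

Var(0.4X - 0.1Y) = (0.4)²·Var(X) + (-0.1)²·Var(Y) + 2·(0.4)·(-0.1)·cov(X,Y)
= 0.16·59 + 0.01·17 + -0.08·26 = 7.53
σ(0.4X - 0.1Y) = √7.53 ≈ 2.7441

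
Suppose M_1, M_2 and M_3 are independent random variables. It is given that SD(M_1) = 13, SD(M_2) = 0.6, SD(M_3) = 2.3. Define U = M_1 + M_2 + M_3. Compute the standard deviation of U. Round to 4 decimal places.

13.2155

Var(M_1) = 169, Var(M_2) = 0.36, Var(M_3) = 5.29
By independence, Var(U) = (1)²Var(M_1) + (1)²Var(M_2) + (1)²Var(M_3)
= (1)²·169 + (1)²·0.36 + (1)²·5.29 = 174.65
SD(U) = √174.65 ≈ 13.2155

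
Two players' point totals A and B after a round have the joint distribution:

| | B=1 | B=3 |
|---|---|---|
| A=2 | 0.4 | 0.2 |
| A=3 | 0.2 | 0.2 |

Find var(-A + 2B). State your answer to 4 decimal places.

3.7600

E[A] = 2.4,  E[B] = 1.8,  E[AB] = 4.4
var(A) = 6 − (2.4)² = 0.24;  var(B) = 4.2 − (1.8)² = 0.96
Cov(A,B) = 4.4 − (2.4)(1.8) = 0.08
var(-A + 2B) = (-1)²·0.24 + (2)²·0.96 + 2·(-1)·(2)·0.08 = 3.76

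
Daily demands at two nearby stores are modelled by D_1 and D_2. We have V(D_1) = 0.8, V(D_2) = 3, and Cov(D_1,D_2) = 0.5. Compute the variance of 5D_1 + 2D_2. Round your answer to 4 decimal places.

V(5D_1 + 2D_2) = (5)²·V(D_1) + (2)²·V(D_2) + 2·(5)·(2)·Cov(D_1,D_2)
= 25·0.8 + 4·3 + 20·0.5 = 42

42.0000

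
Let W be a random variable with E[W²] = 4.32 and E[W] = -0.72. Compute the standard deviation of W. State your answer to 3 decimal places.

var(W) = 4.32 − (-0.72)² = 3.8016
sd(W) = √3.8016 ≈ 1.950

1.950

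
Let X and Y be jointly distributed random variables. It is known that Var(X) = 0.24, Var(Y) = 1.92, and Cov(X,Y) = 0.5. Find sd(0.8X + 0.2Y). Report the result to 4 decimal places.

0.6248

Var(0.8X + 0.2Y) = (0.8)²·Var(X) + (0.2)²·Var(Y) + 2·(0.8)·(0.2)·Cov(X,Y)
= 0.64·0.24 + 0.04·1.92 + 0.32·0.5 = 0.3904
sd(0.8X + 0.2Y) = √0.3904 ≈ 0.6248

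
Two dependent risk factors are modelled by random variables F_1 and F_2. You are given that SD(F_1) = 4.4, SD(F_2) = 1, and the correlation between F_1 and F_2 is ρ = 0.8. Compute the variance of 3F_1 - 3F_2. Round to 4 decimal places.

119.8800

Var(F_1) = (4.4)² = 19.36;  Var(F_2) = (1)² = 1
Cov(F_1,F_2) = ρ·SD(F_1)·SD(F_2) = 0.8·4.4·1 = 3.52
Var(3F_1 - 3F_2) = (3)²·Var(F_1) + (-3)²·Var(F_2) + 2·(3)·(-3)·Cov(F_1,F_2)
= 9·19.36 + 9·1 + -18·3.52 = 119.88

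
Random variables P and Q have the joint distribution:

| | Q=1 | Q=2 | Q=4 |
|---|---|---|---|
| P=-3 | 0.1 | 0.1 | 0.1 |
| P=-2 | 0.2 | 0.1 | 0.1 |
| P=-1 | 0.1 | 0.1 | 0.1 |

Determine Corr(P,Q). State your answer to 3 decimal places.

0.000

E[P] = -2,  E[Q] = 2.2
E[PQ] = -4.4
Cov(P,Q) = E[PQ] − E[P]E[Q] = -4.4 − (-2)(2.2) = 0
Var(P) = 0.6,  Var(Q) = 1.56
ρ = 0 / √(0.6·1.56) ≈ 0.000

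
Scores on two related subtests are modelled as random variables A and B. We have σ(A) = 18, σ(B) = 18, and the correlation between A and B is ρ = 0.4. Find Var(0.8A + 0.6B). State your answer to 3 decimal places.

448.416

Var(A) = (18)² = 324;  Var(B) = (18)² = 324
cov(A,B) = ρ·σ(A)·σ(B) = 0.4·18·18 = 129.6
Var(0.8A + 0.6B) = (0.8)²·Var(A) + (0.6)²·Var(B) + 2·(0.8)·(0.6)·cov(A,B)
= 0.64·324 + 0.36·324 + 0.96·129.6 = 448.416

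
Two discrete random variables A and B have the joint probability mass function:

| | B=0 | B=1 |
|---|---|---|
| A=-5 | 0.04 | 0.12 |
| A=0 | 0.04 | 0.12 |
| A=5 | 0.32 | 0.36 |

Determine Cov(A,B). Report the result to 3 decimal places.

E[A] = 2.6,  E[B] = 0.6
E[AB] = 1.2
Cov(A,B) = E[AB] − E[A]E[B] = 1.2 − (2.6)(0.6) = -0.36

-0.360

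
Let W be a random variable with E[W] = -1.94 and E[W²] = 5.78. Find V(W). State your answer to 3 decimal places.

2.016

V(W) = 5.78 − (-1.94)² = 2.0164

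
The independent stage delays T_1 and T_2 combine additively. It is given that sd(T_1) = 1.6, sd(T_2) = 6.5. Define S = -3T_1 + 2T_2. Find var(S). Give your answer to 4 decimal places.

var(T_1) = 2.56, var(T_2) = 42.25
By independence, var(S) = (-3)²var(T_1) + (2)²var(T_2)
= (-3)²·2.56 + (2)²·42.25 = 192.04

192.0400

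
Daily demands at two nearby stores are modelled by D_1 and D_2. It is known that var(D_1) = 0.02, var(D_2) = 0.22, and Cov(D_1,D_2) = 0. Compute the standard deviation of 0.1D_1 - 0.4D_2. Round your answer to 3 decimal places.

var(0.1D_1 - 0.4D_2) = (0.1)²·var(D_1) + (-0.4)²·var(D_2) + 2·(0.1)·(-0.4)·Cov(D_1,D_2)
= 0.01·0.02 + 0.16·0.22 + -0.08·0 = 0.0354
σ(0.1D_1 - 0.4D_2) = √0.0354 ≈ 0.188

0.188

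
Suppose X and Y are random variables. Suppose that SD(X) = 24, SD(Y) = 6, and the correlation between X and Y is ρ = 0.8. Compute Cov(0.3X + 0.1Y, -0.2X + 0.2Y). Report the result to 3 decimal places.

-29.232

Var(X) = (24)² = 576;  Var(Y) = (6)² = 36
Cov(X,Y) = ρ·SD(X)·SD(Y) = 0.8·24·6 = 115.2
Cov(0.3X + 0.1Y, -0.2X + 0.2Y) = (0.3)(-0.2)Var(X) + (0.1)(0.2)Var(Y) + [(0.3)(0.2) + (0.1)(-0.2)]Cov(X,Y)
= -0.06·576 + 0.02·36 + 0.04·115.2 = -29.232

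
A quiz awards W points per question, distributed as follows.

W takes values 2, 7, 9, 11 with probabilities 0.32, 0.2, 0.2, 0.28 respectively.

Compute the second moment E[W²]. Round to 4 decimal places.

E[W²] = (2)²(0.32) + (7)²(0.2) + (9)²(0.2) + (11)²(0.28) = 61.16

61.1600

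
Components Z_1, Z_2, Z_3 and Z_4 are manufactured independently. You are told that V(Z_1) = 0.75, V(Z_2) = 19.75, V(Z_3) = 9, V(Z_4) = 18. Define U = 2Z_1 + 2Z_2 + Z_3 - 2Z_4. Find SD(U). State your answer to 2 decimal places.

By independence, V(U) = (2)²V(Z_1) + (2)²V(Z_2) + (1)²V(Z_3) + (-2)²V(Z_4)
= (2)²·0.75 + (2)²·19.75 + (1)²·9 + (-2)²·18 = 163
SD(U) = √163 ≈ 12.77

12.77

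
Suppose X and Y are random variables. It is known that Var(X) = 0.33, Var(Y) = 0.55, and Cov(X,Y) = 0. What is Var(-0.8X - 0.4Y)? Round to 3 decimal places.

Var(-0.8X - 0.4Y) = (-0.8)²·Var(X) + (-0.4)²·Var(Y) + 2·(-0.8)·(-0.4)·Cov(X,Y)
= 0.64·0.33 + 0.16·0.55 + 0.64·0 = 0.2992

0.299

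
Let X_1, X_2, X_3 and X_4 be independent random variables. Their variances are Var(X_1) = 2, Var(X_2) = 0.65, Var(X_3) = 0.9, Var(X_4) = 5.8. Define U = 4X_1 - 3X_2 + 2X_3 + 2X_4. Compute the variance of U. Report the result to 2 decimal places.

64.65

By independence, Var(U) = (4)²Var(X_1) + (-3)²Var(X_2) + (2)²Var(X_3) + (2)²Var(X_4)
= (4)²·2 + (-3)²·0.65 + (2)²·0.9 + (2)²·5.8 = 64.65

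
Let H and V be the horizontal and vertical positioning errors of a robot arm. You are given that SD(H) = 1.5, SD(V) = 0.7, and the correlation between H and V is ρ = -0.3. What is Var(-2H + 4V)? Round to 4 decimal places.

21.8800

Var(H) = (1.5)² = 2.25;  Var(V) = (0.7)² = 0.49
Cov(H,V) = ρ·SD(H)·SD(V) = -0.3·1.5·0.7 = -0.315
Var(-2H + 4V) = (-2)²·Var(H) + (4)²·Var(V) + 2·(-2)·(4)·Cov(H,V)
= 4·2.25 + 16·0.49 + -16·-0.315 = 21.88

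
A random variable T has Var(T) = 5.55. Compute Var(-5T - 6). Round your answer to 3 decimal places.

138.750

Var(-5T - 6) = (-5)²·Var(T) = 25·5.55 = 138.75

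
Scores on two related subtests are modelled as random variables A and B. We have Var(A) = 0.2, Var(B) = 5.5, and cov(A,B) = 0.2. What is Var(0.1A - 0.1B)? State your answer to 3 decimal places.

0.053

Var(0.1A - 0.1B) = (0.1)²·Var(A) + (-0.1)²·Var(B) + 2·(0.1)·(-0.1)·cov(A,B)
= 0.01·0.2 + 0.01·5.5 + -0.02·0.2 = 0.053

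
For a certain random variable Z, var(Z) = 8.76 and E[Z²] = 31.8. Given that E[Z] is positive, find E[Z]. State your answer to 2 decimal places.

(E[Z])² = E[Z²] − var(Z) = 31.8 − 8.76 = 23.04
E[Z] = √23.04 = 4.8

4.80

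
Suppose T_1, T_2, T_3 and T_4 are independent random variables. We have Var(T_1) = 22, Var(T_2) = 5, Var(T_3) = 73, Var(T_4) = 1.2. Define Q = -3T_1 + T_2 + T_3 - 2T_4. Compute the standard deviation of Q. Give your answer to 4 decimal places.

By independence, Var(Q) = (-3)²Var(T_1) + (1)²Var(T_2) + (1)²Var(T_3) + (-2)²Var(T_4)
= (-3)²·22 + (1)²·5 + (1)²·73 + (-2)²·1.2 = 280.8
SD(Q) = √280.8 ≈ 16.7571

16.7571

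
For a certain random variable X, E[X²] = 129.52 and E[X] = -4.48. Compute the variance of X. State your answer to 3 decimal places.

Var(X) = 129.52 − (-4.48)² = 109.4496

109.450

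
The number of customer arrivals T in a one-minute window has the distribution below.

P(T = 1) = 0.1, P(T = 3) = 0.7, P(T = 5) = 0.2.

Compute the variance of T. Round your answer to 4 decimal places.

E[T] = (1)(0.1) + (3)(0.7) + (5)(0.2) = 3.2
E[T²] = (1)²(0.1) + (3)²(0.7) + (5)²(0.2) = 11.4
var(T) = E[T²] − (E[T])² = 11.4 − (3.2)² = 1.16

1.1600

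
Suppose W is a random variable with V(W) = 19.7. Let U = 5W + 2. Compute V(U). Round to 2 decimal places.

V(5W + 2) = (5)²·V(W) = 25·19.7 = 492.5

492.50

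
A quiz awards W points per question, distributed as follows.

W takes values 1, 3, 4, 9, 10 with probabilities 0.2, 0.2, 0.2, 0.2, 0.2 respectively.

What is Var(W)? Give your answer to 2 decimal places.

12.24

E[W] = (1)(0.2) + (3)(0.2) + (4)(0.2) + (9)(0.2) + (10)(0.2) = 5.4
E[W²] = (1)²(0.2) + (3)²(0.2) + (4)²(0.2) + (9)²(0.2) + (10)²(0.2) = 41.4
Var(W) = E[W²] − (E[W])² = 41.4 − (5.4)² = 12.24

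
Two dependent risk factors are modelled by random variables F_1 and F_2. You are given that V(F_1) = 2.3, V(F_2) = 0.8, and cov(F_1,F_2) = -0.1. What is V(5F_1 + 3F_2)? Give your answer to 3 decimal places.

61.700

V(5F_1 + 3F_2) = (5)²·V(F_1) + (3)²·V(F_2) + 2·(5)·(3)·cov(F_1,F_2)
= 25·2.3 + 9·0.8 + 30·-0.1 = 61.7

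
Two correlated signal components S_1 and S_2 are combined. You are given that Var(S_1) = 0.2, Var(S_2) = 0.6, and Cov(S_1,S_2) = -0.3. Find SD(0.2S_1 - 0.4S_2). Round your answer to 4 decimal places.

0.3899

Var(0.2S_1 - 0.4S_2) = (0.2)²·Var(S_1) + (-0.4)²·Var(S_2) + 2·(0.2)·(-0.4)·Cov(S_1,S_2)
= 0.04·0.2 + 0.16·0.6 + -0.16·-0.3 = 0.152
SD(0.2S_1 - 0.4S_2) = √0.152 ≈ 0.3899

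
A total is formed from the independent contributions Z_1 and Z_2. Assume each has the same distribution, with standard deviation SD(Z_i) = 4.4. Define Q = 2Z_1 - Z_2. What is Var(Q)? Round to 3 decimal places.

Var(Z_i) = (4.4)² = 19.36
By independence, Var(Q) = (2)²Var(Z_1) + (-1)²Var(Z_2)
= (2)²·19.36 + (-1)²·19.36 = 96.8

96.800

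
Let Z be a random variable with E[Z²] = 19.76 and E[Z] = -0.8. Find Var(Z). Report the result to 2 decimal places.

Var(Z) = 19.76 − (-0.8)² = 19.12

19.12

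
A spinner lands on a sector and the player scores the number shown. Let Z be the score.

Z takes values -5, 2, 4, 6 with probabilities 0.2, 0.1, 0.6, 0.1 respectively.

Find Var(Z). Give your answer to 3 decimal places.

13.760

E[Z] = (-5)(0.2) + (2)(0.1) + (4)(0.6) + (6)(0.1) = 2.2
E[Z²] = (-5)²(0.2) + (2)²(0.1) + (4)²(0.6) + (6)²(0.1) = 18.6
Var(Z) = E[Z²] − (E[Z])² = 18.6 − (2.2)² = 13.76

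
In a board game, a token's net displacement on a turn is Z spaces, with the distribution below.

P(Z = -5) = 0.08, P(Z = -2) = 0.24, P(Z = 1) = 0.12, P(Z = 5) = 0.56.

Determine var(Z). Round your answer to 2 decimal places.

E[Z] = (-5)(0.08) + (-2)(0.24) + (1)(0.12) + (5)(0.56) = 2.04
E[Z²] = (-5)²(0.08) + (-2)²(0.24) + (1)²(0.12) + (5)²(0.56) = 17.08
var(Z) = E[Z²] − (E[Z])² = 17.08 − (2.04)² = 12.9184

12.92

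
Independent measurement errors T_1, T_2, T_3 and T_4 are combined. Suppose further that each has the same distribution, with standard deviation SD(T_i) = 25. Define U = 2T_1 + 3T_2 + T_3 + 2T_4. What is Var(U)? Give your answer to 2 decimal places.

Var(T_i) = (25)² = 625
By independence, Var(U) = (2)²Var(T_1) + (3)²Var(T_2) + (1)²Var(T_3) + (2)²Var(T_4)
= (2)²·625 + (3)²·625 + (1)²·625 + (2)²·625 = 11250

11250.00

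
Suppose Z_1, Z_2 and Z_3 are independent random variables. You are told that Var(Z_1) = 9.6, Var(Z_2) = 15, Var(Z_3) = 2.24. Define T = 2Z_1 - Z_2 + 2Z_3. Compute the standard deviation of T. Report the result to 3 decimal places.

7.897

By independence, Var(T) = (2)²Var(Z_1) + (-1)²Var(Z_2) + (2)²Var(Z_3)
= (2)²·9.6 + (-1)²·15 + (2)²·2.24 = 62.36
SD(T) = √62.36 ≈ 7.897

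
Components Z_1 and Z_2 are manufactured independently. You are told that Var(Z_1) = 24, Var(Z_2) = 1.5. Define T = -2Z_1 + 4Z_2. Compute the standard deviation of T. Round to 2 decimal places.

By independence, Var(T) = (-2)²Var(Z_1) + (4)²Var(Z_2)
= (-2)²·24 + (4)²·1.5 = 120
SD(T) = √120 ≈ 10.95

10.95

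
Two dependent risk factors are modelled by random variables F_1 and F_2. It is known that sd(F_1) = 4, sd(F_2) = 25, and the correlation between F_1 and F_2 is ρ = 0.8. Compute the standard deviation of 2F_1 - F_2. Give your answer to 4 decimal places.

Var(F_1) = (4)² = 16;  Var(F_2) = (25)² = 625
Cov(F_1,F_2) = ρ·sd(F_1)·sd(F_2) = 0.8·4·25 = 80
Var(2F_1 - F_2) = (2)²·Var(F_1) + (-1)²·Var(F_2) + 2·(2)·(-1)·Cov(F_1,F_2)
= 4·16 + 1·625 + -4·80 = 369
sd(2F_1 - F_2) = √369 ≈ 19.2094

19.2094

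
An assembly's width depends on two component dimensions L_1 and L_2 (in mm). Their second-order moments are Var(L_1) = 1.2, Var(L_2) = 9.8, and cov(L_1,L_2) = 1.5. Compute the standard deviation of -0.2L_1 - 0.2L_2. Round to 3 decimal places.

Var(-0.2L_1 - 0.2L_2) = (-0.2)²·Var(L_1) + (-0.2)²·Var(L_2) + 2·(-0.2)·(-0.2)·cov(L_1,L_2)
= 0.04·1.2 + 0.04·9.8 + 0.08·1.5 = 0.56
SD(-0.2L_1 - 0.2L_2) = √0.56 ≈ 0.748

0.748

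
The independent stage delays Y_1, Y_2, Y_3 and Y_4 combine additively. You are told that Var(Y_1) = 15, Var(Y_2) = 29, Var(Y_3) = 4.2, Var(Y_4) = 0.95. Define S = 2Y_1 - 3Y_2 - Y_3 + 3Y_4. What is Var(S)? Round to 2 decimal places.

333.75

By independence, Var(S) = (2)²Var(Y_1) + (-3)²Var(Y_2) + (-1)²Var(Y_3) + (3)²Var(Y_4)
= (2)²·15 + (-3)²·29 + (-1)²·4.2 + (3)²·0.95 = 333.75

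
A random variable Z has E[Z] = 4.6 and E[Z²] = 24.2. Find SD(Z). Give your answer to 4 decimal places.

Var(Z) = 24.2 − (4.6)² = 3.04
SD(Z) = √3.04 ≈ 1.7436

1.7436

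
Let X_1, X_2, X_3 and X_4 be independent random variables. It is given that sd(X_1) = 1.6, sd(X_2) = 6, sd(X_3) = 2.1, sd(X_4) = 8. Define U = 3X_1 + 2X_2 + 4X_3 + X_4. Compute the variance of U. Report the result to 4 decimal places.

Var(X_1) = 2.56, Var(X_2) = 36, Var(X_3) = 4.41, Var(X_4) = 64
By independence, Var(U) = (3)²Var(X_1) + (2)²Var(X_2) + (4)²Var(X_3) + (1)²Var(X_4)
= (3)²·2.56 + (2)²·36 + (4)²·4.41 + (1)²·64 = 301.6

301.6000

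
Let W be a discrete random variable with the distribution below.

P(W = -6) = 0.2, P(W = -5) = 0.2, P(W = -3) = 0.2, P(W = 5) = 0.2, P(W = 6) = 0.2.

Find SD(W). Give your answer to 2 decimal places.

5.08

E[W] = (-6)(0.2) + (-5)(0.2) + (-3)(0.2) + (5)(0.2) + (6)(0.2) = -0.6
E[W²] = (-6)²(0.2) + (-5)²(0.2) + (-3)²(0.2) + (5)²(0.2) + (6)²(0.2) = 26.2
var(W) = E[W²] − (E[W])² = 26.2 − (-0.6)² = 25.84
SD(W) = √25.84 ≈ 5.08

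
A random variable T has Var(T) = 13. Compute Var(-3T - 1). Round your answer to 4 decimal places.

117.0000

Var(-3T - 1) = (-3)²·Var(T) = 9·13 = 117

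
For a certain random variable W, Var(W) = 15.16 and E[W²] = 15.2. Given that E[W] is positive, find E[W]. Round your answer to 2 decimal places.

(E[W])² = E[W²] − Var(W) = 15.2 − 15.16 = 0.04
E[W] = √0.04 = 0.2

0.20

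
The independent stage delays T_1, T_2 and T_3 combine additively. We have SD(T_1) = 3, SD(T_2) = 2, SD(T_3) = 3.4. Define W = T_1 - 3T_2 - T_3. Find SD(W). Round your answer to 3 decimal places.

7.521

Var(T_1) = 9, Var(T_2) = 4, Var(T_3) = 11.56
By independence, Var(W) = (1)²Var(T_1) + (-3)²Var(T_2) + (-1)²Var(T_3)
= (1)²·9 + (-3)²·4 + (-1)²·11.56 = 56.56
SD(W) = √56.56 ≈ 7.521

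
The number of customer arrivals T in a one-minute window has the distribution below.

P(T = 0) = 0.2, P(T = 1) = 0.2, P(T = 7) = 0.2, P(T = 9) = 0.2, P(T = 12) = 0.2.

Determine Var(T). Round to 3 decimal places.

E[T] = (0)(0.2) + (1)(0.2) + (7)(0.2) + (9)(0.2) + (12)(0.2) = 5.8
E[T²] = (0)²(0.2) + (1)²(0.2) + (7)²(0.2) + (9)²(0.2) + (12)²(0.2) = 55
Var(T) = E[T²] − (E[T])² = 55 − (5.8)² = 21.36

21.360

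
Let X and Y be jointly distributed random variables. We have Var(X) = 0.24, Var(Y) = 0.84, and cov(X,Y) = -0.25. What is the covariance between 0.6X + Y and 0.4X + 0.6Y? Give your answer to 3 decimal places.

cov(0.6X + Y, 0.4X + 0.6Y) = (0.6)(0.4)Var(X) + (1)(0.6)Var(Y) + [(0.6)(0.6) + (1)(0.4)]cov(X,Y)
= 0.24·0.24 + 0.6·0.84 + 0.76·-0.25 = 0.3716

0.372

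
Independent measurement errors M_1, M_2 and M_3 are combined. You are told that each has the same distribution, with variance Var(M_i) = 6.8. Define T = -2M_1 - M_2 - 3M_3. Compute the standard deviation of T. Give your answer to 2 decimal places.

9.76

By independence, Var(T) = (-2)²Var(M_1) + (-1)²Var(M_2) + (-3)²Var(M_3)
= (-2)²·6.8 + (-1)²·6.8 + (-3)²·6.8 = 95.2
SD(T) = √95.2 ≈ 9.76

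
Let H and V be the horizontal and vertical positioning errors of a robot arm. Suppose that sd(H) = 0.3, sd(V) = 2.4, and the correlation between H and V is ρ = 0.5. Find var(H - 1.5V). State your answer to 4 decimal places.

var(H) = (0.3)² = 0.09;  var(V) = (2.4)² = 5.76
Cov(H,V) = ρ·sd(H)·sd(V) = 0.5·0.3·2.4 = 0.36
var(H - 1.5V) = (1)²·var(H) + (-1.5)²·var(V) + 2·(1)·(-1.5)·Cov(H,V)
= 1·0.09 + 2.25·5.76 + -3·0.36 = 11.97

11.9700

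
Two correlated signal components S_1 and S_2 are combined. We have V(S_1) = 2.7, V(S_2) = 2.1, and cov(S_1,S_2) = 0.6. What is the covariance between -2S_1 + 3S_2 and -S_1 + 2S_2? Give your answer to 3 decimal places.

13.800

cov(-2S_1 + 3S_2, -S_1 + 2S_2) = (-2)(-1)V(S_1) + (3)(2)V(S_2) + [(-2)(2) + (3)(-1)]cov(S_1,S_2)
= 2·2.7 + 6·2.1 + -7·0.6 = 13.8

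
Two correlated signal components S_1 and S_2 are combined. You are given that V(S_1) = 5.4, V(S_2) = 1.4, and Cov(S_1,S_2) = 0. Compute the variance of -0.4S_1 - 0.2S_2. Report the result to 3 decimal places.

V(-0.4S_1 - 0.2S_2) = (-0.4)²·V(S_1) + (-0.2)²·V(S_2) + 2·(-0.4)·(-0.2)·Cov(S_1,S_2)
= 0.16·5.4 + 0.04·1.4 + 0.16·0 = 0.92

0.920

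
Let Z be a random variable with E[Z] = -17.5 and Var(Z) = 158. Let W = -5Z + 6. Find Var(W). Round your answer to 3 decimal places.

Var(-5Z + 6) = (-5)²·Var(Z) = 25·158 = 3950

3950.000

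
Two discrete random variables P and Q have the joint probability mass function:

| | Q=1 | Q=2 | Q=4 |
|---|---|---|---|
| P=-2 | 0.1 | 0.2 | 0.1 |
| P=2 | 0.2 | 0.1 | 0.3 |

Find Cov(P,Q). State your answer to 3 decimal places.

E[P] = 0.4,  E[Q] = 2.5
E[PQ] = 1.4
Cov(P,Q) = E[PQ] − E[P]E[Q] = 1.4 − (0.4)(2.5) = 0.4

0.400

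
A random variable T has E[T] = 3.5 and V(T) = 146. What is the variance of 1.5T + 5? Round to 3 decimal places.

328.500

V(1.5T + 5) = (1.5)²·V(T) = 2.25·146 = 328.5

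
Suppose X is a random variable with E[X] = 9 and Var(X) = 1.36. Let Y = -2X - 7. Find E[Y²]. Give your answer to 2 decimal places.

630.44

E[-2X - 7] = -2·9 − 7 = -25
Var(-2X - 7) = (-2)²·1.36 = 5.44
E[Y²] = Var(Y) + (E[Y])² = 5.44 + (-25)² = 630.44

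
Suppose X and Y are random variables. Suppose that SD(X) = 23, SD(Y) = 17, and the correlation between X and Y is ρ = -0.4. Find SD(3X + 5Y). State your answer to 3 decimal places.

85.405

V(X) = (23)² = 529;  V(Y) = (17)² = 289
cov(X,Y) = ρ·SD(X)·SD(Y) = -0.4·23·17 = -156.4
V(3X + 5Y) = (3)²·V(X) + (5)²·V(Y) + 2·(3)·(5)·cov(X,Y)
= 9·529 + 25·289 + 30·-156.4 = 7294
SD(3X + 5Y) = √7294 ≈ 85.405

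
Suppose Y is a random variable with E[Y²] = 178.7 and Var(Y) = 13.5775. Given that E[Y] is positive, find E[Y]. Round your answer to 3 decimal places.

(E[Y])² = E[Y²] − Var(Y) = 178.7 − 13.5775 = 165.1225
E[Y] = √165.1225 = 12.85

12.850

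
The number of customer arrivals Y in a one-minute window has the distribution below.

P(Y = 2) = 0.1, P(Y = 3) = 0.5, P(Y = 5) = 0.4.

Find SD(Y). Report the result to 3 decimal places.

E[Y] = (2)(0.1) + (3)(0.5) + (5)(0.4) = 3.7
E[Y²] = (2)²(0.1) + (3)²(0.5) + (5)²(0.4) = 14.9
Var(Y) = E[Y²] − (E[Y])² = 14.9 − (3.7)² = 1.21
SD(Y) = √1.21 ≈ 1.100

1.100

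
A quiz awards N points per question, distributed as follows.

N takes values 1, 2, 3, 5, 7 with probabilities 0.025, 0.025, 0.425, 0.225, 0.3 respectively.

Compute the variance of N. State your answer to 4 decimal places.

E[N] = (1)(0.025) + (2)(0.025) + (3)(0.425) + (5)(0.225) + (7)(0.3) = 4.575
E[N²] = (1)²(0.025) + (2)²(0.025) + (3)²(0.425) + (5)²(0.225) + (7)²(0.3) = 24.275
Var(N) = E[N²] − (E[N])² = 24.275 − (4.575)² = 3.344375

3.3444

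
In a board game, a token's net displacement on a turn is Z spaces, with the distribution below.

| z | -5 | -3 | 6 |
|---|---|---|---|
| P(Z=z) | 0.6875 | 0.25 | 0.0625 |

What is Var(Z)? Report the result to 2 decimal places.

7.15

E[Z] = (-5)(0.6875) + (-3)(0.25) + (6)(0.0625) = -3.8125
E[Z²] = (-5)²(0.6875) + (-3)²(0.25) + (6)²(0.0625) = 21.6875
Var(Z) = E[Z²] − (E[Z])² = 21.6875 − (-3.8125)² = 7.15234375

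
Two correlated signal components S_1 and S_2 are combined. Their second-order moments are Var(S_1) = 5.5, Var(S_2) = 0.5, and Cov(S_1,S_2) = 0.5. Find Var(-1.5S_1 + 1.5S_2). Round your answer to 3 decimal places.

11.250

Var(-1.5S_1 + 1.5S_2) = (-1.5)²·Var(S_1) + (1.5)²·Var(S_2) + 2·(-1.5)·(1.5)·Cov(S_1,S_2)
= 2.25·5.5 + 2.25·0.5 + -4.5·0.5 = 11.25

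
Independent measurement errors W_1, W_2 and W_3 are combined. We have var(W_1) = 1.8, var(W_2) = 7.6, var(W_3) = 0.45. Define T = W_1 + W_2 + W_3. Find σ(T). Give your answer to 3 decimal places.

By independence, var(T) = (1)²var(W_1) + (1)²var(W_2) + (1)²var(W_3)
= (1)²·1.8 + (1)²·7.6 + (1)²·0.45 = 9.85
σ(T) = √9.85 ≈ 3.138

3.138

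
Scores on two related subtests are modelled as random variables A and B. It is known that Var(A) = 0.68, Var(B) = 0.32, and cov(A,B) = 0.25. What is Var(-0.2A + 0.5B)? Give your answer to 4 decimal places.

0.0572

Var(-0.2A + 0.5B) = (-0.2)²·Var(A) + (0.5)²·Var(B) + 2·(-0.2)·(0.5)·cov(A,B)
= 0.04·0.68 + 0.25·0.32 + -0.2·0.25 = 0.0572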